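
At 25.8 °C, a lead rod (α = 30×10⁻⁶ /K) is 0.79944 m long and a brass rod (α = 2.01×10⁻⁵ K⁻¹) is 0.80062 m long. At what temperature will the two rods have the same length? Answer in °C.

T = 175.3 °C

L₁(1 + α₁ΔT) = L₂(1 + α₂ΔT) ⇒ ΔT = (L₂ − L₁)/(α₁L₁ − α₂L₂)
L₂ − L₁ = 0.80062 − 0.79944 = 1.18×10⁻³ m
α₁L₁ − α₂L₂ = 30×10⁻⁶×0.79944 − 2.01×10⁻⁵×0.80062 = 7.890738×10⁻⁶ m/K
ΔT = 1.18×10⁻³ / 7.890738×10⁻⁶ = 149.542 K
T = 25.8 + 149.542 = 175.342 °C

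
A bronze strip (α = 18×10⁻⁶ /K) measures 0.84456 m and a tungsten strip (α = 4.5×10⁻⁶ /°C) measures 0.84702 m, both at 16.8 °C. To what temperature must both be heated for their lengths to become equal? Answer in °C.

L₁(1 + α₁ΔT) = L₂(1 + α₂ΔT) ⇒ ΔT = (L₂ − L₁)/(α₁L₁ − α₂L₂)
L₂ − L₁ = 0.84702 − 0.84456 = 2.46×10⁻³ m
α₁L₁ − α₂L₂ = 18×10⁻⁶×0.84456 − 4.5×10⁻⁶×0.84702 = 1.139049×10⁻⁵ m/K
ΔT = 2.46×10⁻³ / 1.139049×10⁻⁵ = 215.970 K
T = 16.8 + 215.970 = 232.770 °C

T = 232.8 °C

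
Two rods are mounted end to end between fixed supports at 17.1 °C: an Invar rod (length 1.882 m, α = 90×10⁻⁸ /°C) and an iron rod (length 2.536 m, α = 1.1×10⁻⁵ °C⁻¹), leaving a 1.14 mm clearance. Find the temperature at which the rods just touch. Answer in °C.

Gap closes when ΔL₁ + ΔL₂ = 1.14 mm = 1.14×10⁻³ m
(α₁L₁ + α₂L₂)ΔT = g
α₁L₁ + α₂L₂ = 90×10⁻⁸×1.882 + 1.1×10⁻⁵×2.536 = 2.95898×10⁻⁵ m/K
ΔT = 1.14×10⁻³ / 2.95898×10⁻⁵ = 38.527 K
T = 17.1 + 38.527 = 55.627 °C

T = 55.6 °C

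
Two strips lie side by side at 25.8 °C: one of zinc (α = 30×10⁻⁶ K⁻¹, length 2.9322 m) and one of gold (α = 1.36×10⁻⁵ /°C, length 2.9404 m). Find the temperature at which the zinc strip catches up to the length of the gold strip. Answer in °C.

L₁(1 + α₁ΔT) = L₂(1 + α₂ΔT) ⇒ ΔT = (L₂ − L₁)/(α₁L₁ − α₂L₂)
L₂ − L₁ = 2.9404 − 2.9322 = 8.20×10⁻³ m
α₁L₁ − α₂L₂ = 30×10⁻⁶×2.9322 − 1.36×10⁻⁵×2.9404 = 4.797656×10⁻⁵ m/K
ΔT = 8.20×10⁻³ / 4.797656×10⁻⁵ = 170.917 K
T = 25.8 + 170.917 = 196.717 °C

T = 196.7 °C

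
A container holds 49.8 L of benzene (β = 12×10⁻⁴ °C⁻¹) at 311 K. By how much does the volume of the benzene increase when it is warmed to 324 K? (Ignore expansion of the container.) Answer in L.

ΔV = 0.777 L

|ΔT| = |324 − 311| = 13 K
ΔV = βV₀ΔT = (12×10⁻⁴)(49.8)(13) = 0.777 L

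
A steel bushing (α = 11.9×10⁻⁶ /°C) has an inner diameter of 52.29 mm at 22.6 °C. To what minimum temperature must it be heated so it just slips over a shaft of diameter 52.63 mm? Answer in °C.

T = 569 °C

Required Δd = 52.63 − 52.29 = 0.34 mm
Δd = αd₀ΔT ⇒ ΔT = Δd/(αd₀) = 0.34 / (11.9×10⁻⁶ × 52.29) = 546.40 K
T_min = 22.6 + 546.40 = 569.00 °C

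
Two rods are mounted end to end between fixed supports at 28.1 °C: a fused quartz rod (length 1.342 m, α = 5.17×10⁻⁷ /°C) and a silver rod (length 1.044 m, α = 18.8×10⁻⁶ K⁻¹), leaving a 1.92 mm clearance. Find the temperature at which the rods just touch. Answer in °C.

Gap closes when ΔL₁ + ΔL₂ = 1.92 mm = 1.92×10⁻³ m
(α₁L₁ + α₂L₂)ΔT = g
α₁L₁ + α₂L₂ = 5.17×10⁻⁷×1.342 + 18.8×10⁻⁶×1.044 = 2.0321014×10⁻⁵ m/K
ΔT = 1.92×10⁻³ / 2.0321014×10⁻⁵ = 94.48 K
T = 28.1 + 94.48 = 122.58 °C

T = 123 °C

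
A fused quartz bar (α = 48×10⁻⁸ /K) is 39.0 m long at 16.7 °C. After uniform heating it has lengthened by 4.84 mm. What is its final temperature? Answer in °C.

ΔL = αL₀ΔT ⇒ ΔT = ΔL / (αL₀)
ΔT = 4.84×10⁻³ m / (48×10⁻⁸ × 39.0 m) = 258.55 K
T = 16.7 + 258.55 = 275.25 °C

T = 275 °C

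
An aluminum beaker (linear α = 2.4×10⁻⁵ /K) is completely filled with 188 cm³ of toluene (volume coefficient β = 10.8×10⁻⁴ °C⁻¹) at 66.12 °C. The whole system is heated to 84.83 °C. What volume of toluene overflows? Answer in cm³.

The beaker also expands: β_container ≈ 3α = 7.2×10⁻⁵ /K
Net overflow = V₀(β_liq − 3α_cont)ΔT
β − 3α = 1.08×10⁻³ − 7.2×10⁻⁵ = 1.008×10⁻³ /K; ΔT = 18.71 K
ΔV = 188 × 1.008×10⁻³ × 18.71 = 3.55 cm³

3.55 cm³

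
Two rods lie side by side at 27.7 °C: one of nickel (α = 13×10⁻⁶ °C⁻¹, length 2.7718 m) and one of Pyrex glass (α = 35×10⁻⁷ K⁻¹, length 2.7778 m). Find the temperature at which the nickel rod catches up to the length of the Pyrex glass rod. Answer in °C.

T = 255.7 °C

Equal length when α₁L₁ΔT − α₂L₂ΔT = L₂ − L₁ = 6.00×10⁻³ m
α₁L₁ = 3.60334×10⁻⁵, α₂L₂ = 9.7223×10⁻⁶ → Δ(αL) = 2.63111×10⁻⁵ m/K
ΔT = 6.00×10⁻³ / 2.63111×10⁻⁵ = 228.041 K, so T = 27.7 + 228.041 = 255.741 °C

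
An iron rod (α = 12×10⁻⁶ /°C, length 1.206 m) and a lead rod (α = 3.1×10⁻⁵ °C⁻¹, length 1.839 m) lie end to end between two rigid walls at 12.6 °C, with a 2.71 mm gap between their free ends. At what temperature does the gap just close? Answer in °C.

T = 50.5 °C

α₁L₁ = 1.4472×10⁻⁵ m/K, α₂L₂ = 5.7009×10⁻⁵ m/K → total 7.1481×10⁻⁵ m/K
ΔT = g/(α₁L₁+α₂L₂) = 2.71×10⁻³ / 7.1481×10⁻⁵ = 37.912 K
T = 12.6 + 37.912 = 50.512 °C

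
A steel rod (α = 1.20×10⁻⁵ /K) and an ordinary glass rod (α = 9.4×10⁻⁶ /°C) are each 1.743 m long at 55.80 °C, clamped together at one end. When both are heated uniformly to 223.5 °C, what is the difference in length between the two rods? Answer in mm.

ΔT = 167.70 K
steel: ΔL = 1.20×10⁻⁵ × 1.743 m × 167.70 = 3.5076×10⁻³ m = 3.5076 mm
ordinary glass: ΔL = 9.4×10⁻⁶ × 1.743 m × 167.70 = 2.7476×10⁻³ m = 2.7476 mm
difference = 3.5076 − 2.7476 = 0.7600 mm

0.760 mm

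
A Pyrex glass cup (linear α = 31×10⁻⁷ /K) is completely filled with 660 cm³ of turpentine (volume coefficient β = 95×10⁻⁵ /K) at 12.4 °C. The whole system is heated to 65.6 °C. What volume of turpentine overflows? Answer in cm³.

The cup also expands: β_container ≈ 3α = 9.3×10⁻⁶ /K
Net overflow = V₀(β_liq − 3α_cont)ΔT
β − 3α = 9.50×10⁻⁴ − 9.3×10⁻⁶ = 9.407×10⁻⁴ /K; ΔT = 53.2 K
ΔV = 660 × 9.407×10⁻⁴ × 53.2 = 33.0 cm³

33.0 cm³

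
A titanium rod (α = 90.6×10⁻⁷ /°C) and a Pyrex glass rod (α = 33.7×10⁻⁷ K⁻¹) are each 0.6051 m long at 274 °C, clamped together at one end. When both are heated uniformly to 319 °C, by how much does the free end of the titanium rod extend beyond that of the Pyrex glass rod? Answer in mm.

0.155 mm

ΔT = 45 K
titanium: ΔL = 90.6×10⁻⁷ × 0.6051 m × 45 = 2.4670×10⁻⁴ m = 0.24670 mm
Pyrex glass: ΔL = 33.7×10⁻⁷ × 0.6051 m × 45 = 9.1763×10⁻⁵ m = 0.091763 mm
difference = 0.24670 − 0.091763 = 0.154937 mm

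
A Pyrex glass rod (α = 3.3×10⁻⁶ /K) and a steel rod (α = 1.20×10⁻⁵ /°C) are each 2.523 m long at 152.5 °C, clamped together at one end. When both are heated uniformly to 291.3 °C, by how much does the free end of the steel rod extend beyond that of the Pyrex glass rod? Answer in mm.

ΔT = 138.8 K
Pyrex glass: ΔL = 3.3×10⁻⁶ × 2.523 m × 138.8 = 1.1556×10⁻³ m = 1.1556 mm
steel: ΔL = 1.20×10⁻⁵ × 2.523 m × 138.8 = 4.2023×10⁻³ m = 4.2023 mm
difference = 4.2023 − 1.1556 = 3.0467 mm

3.05 mm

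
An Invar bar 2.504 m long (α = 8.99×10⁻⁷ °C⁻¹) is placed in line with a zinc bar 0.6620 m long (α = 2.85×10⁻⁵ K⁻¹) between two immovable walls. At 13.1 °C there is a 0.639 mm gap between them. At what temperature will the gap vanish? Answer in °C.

T = 43.4 °C

Gap closes when ΔL₁ + ΔL₂ = 0.639 mm = 6.39×10⁻⁴ m
(α₁L₁ + α₂L₂)ΔT = g
α₁L₁ + α₂L₂ = 8.99×10⁻⁷×2.504 + 2.85×10⁻⁵×0.6620 = 2.1118096×10⁻⁵ m/K
ΔT = 6.39×10⁻⁴ / 2.1118096×10⁻⁵ = 30.258 K
T = 13.1 + 30.258 = 43.358 °C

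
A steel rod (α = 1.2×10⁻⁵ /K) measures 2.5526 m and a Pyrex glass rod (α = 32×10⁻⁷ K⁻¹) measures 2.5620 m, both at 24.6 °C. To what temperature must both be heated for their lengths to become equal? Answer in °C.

Equal length when α₁L₁ΔT − α₂L₂ΔT = L₂ − L₁ = 9.40×10⁻³ m
α₁L₁ = 3.06312×10⁻⁵, α₂L₂ = 8.1984×10⁻⁶ → Δ(αL) = 2.24328×10⁻⁵ m/K
ΔT = 9.40×10⁻³ / 2.24328×10⁻⁵ = 419.029 K, so T = 24.6 + 419.029 = 443.629 °C

T = 443.6 °C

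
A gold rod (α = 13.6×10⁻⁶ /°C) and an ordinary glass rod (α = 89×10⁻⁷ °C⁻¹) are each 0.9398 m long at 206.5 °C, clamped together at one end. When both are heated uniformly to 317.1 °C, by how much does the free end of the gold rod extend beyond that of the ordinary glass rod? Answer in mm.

0.489 mm

ΔT = 110.6 K
gold: ΔL = 13.6×10⁻⁶ × 0.9398 m × 110.6 = 1.4136×10⁻³ m = 1.4136 mm
ordinary glass: ΔL = 89×10⁻⁷ × 0.9398 m × 110.6 = 9.2508×10⁻⁴ m = 0.92508 mm
difference = 1.4136 − 0.92508 = 0.48852 mm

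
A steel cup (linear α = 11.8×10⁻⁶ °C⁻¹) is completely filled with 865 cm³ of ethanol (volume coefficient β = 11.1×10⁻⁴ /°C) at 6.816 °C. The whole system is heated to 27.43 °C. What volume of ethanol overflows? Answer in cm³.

19.2 cm³

The cup also expands: β_container ≈ 3α = 3.54×10⁻⁵ /K
Net overflow = V₀(β_liq − 3α_cont)ΔT
β − 3α = 1.11×10⁻³ − 3.54×10⁻⁵ = 1.0746×10⁻³ /K; ΔT = 20.614 K
ΔV = 865 × 1.0746×10⁻³ × 20.614 = 19.2 cm³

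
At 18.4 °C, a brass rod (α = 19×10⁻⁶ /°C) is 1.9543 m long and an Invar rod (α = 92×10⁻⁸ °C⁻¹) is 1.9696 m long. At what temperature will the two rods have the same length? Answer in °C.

T = 451.6 °C

L₁(1 + α₁ΔT) = L₂(1 + α₂ΔT) ⇒ ΔT = (L₂ − L₁)/(α₁L₁ − α₂L₂)
L₂ − L₁ = 1.9696 − 1.9543 = 1.53×10⁻² m
α₁L₁ − α₂L₂ = 19×10⁻⁶×1.9543 − 92×10⁻⁸×1.9696 = 3.5319668×10⁻⁵ m/K
ΔT = 1.53×10⁻² / 3.5319668×10⁻⁵ = 433.186 K
T = 18.4 + 433.186 = 451.586 °C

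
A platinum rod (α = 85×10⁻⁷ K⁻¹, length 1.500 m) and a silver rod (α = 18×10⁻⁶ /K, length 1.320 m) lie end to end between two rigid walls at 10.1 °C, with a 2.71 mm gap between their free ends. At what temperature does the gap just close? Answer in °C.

α₁L₁ = 1.275×10⁻⁵ m/K, α₂L₂ = 2.376×10⁻⁵ m/K → total 3.651×10⁻⁵ m/K
ΔT = g/(α₁L₁+α₂L₂) = 2.71×10⁻³ / 3.651×10⁻⁵ = 74.226 K
T = 10.1 + 74.226 = 84.326 °C

T = 84.3 °C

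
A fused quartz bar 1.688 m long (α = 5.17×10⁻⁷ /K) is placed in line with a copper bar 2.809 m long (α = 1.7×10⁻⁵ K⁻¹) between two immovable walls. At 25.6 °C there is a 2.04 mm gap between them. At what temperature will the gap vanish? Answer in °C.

T = 67.6 °C

α₁L₁ = 8.72696×10⁻⁷ m/K, α₂L₂ = 4.7753×10⁻⁵ m/K → total 4.8625696×10⁻⁵ m/K
ΔT = g/(α₁L₁+α₂L₂) = 2.04×10⁻³ / 4.8625696×10⁻⁵ = 41.953 K
T = 25.6 + 41.953 = 67.553 °C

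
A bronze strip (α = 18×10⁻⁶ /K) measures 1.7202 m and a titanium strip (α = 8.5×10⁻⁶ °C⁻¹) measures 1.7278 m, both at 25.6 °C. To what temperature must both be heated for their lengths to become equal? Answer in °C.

Equal length when α₁L₁ΔT − α₂L₂ΔT = L₂ − L₁ = 7.60×10⁻³ m
α₁L₁ = 3.09636×10⁻⁵, α₂L₂ = 1.46863×10⁻⁵ → Δ(αL) = 1.62773×10⁻⁵ m/K
ΔT = 7.60×10⁻³ / 1.62773×10⁻⁵ = 466.908 K, so T = 25.6 + 466.908 = 492.508 °C

T = 492.5 °C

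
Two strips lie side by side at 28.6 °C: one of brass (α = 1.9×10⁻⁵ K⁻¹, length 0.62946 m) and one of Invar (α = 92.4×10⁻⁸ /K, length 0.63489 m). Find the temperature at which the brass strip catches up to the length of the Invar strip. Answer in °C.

T = 506.0 °C

L₁(1 + α₁ΔT) = L₂(1 + α₂ΔT) ⇒ ΔT = (L₂ − L₁)/(α₁L₁ − α₂L₂)
L₂ − L₁ = 0.63489 − 0.62946 = 5.43×10⁻³ m
α₁L₁ − α₂L₂ = 1.9×10⁻⁵×0.62946 − 92.4×10⁻⁸×0.63489 = 1.137310164×10⁻⁵ m/K
ΔT = 5.43×10⁻³ / 1.137310164×10⁻⁵ = 477.442 K
T = 28.6 + 477.442 = 506.042 °C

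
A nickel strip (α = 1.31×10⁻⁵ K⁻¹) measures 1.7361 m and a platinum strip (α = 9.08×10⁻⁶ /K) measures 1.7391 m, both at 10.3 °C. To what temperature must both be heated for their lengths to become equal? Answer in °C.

L₁(1 + α₁ΔT) = L₂(1 + α₂ΔT) ⇒ ΔT = (L₂ − L₁)/(α₁L₁ − α₂L₂)
L₂ − L₁ = 1.7391 − 1.7361 = 3.00×10⁻³ m
α₁L₁ − α₂L₂ = 1.31×10⁻⁵×1.7361 − 9.08×10⁻⁶×1.7391 = 6.951882×10⁻⁶ m/K
ΔT = 3.00×10⁻³ / 6.951882×10⁻⁶ = 431.538 K
T = 10.3 + 431.538 = 441.838 °C

T = 441.8 °C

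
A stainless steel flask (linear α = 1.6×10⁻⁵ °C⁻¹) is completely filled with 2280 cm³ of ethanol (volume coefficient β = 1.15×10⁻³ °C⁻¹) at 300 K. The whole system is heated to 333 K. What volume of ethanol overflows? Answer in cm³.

82.9 cm³

The flask also expands: β_container ≈ 3α = 4.8×10⁻⁵ /K
Net overflow = V₀(β_liq − 3α_cont)ΔT
β − 3α = 1.15×10⁻³ − 4.8×10⁻⁵ = 1.102×10⁻³ /K; ΔT = 33 K
ΔV = 2280 × 1.102×10⁻³ × 33 = 82.9 cm³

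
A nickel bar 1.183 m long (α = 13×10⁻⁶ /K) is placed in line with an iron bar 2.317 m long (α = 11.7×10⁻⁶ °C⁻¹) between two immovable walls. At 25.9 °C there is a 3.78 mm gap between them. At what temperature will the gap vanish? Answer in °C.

T = 115 °C

Gap closes when ΔL₁ + ΔL₂ = 3.78 mm = 3.78×10⁻³ m
(α₁L₁ + α₂L₂)ΔT = g
α₁L₁ + α₂L₂ = 13×10⁻⁶×1.183 + 11.7×10⁻⁶×2.317 = 4.24879×10⁻⁵ m/K
ΔT = 3.78×10⁻³ / 4.24879×10⁻⁵ = 88.97 K
T = 25.9 + 88.97 = 114.87 °C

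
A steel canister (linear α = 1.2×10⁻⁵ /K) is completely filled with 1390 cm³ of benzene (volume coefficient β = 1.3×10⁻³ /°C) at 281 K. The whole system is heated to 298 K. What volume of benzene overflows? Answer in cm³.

29.9 cm³

The canister also expands: β_container ≈ 3α = 3.6×10⁻⁵ /K
Net overflow = V₀(β_liq − 3α_cont)ΔT
β − 3α = 1.30×10⁻³ − 3.6×10⁻⁵ = 1.264×10⁻³ /K; ΔT = 17 K
ΔV = 1390 × 1.264×10⁻³ × 17 = 29.9 cm³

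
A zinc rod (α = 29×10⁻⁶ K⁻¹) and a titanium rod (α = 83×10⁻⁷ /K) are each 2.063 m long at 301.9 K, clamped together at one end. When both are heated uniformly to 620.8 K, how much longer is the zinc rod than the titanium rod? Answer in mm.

ΔT = 318.9 K
zinc: ΔL = 29×10⁻⁶ × 2.063 m × 318.9 = 1.9079×10⁻² m = 19.079 mm
titanium: ΔL = 83×10⁻⁷ × 2.063 m × 318.9 = 5.4605×10⁻³ m = 5.4605 mm
difference = 19.079 − 5.4605 = 13.6185 mm

13.6 mm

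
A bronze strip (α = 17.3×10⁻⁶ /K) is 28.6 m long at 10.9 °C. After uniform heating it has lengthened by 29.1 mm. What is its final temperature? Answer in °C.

T = 69.7 °C

ΔL = αL₀ΔT ⇒ ΔT = ΔL / (αL₀)
ΔT = 29.1×10⁻³ m / (17.3×10⁻⁶ × 28.6 m) = 58.814 K
T = 10.9 + 58.814 = 69.714 °C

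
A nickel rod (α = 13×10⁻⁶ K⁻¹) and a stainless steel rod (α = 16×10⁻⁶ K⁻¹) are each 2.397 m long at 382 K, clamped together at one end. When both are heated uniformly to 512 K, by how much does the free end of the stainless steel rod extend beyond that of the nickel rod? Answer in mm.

ΔT = 130 K
nickel: ΔL = 13×10⁻⁶ × 2.397 m × 130 = 4.0509×10⁻³ m = 4.0509 mm
stainless steel: ΔL = 16×10⁻⁶ × 2.397 m × 130 = 4.9858×10⁻³ m = 4.9858 mm
difference = 4.9858 − 4.0509 = 0.9349 mm

0.935 mm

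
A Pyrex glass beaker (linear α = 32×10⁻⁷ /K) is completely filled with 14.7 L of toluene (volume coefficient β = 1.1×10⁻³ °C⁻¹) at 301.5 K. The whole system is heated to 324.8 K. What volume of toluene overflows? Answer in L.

0.373 L

The beaker also expands: β_container ≈ 3α = 9.6×10⁻⁶ /K
Net overflow = V₀(β_liq − 3α_cont)ΔT
β − 3α = 1.10×10⁻³ − 9.6×10⁻⁶ = 1.0904×10⁻³ /K; ΔT = 23.3 K
ΔV = 14.7 × 1.0904×10⁻³ × 23.3 = 0.373 L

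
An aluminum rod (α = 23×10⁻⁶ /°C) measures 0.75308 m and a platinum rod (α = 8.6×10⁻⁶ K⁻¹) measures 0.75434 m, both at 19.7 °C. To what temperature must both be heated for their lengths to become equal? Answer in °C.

T = 136.0 °C

Equal length when α₁L₁ΔT − α₂L₂ΔT = L₂ − L₁ = 1.26×10⁻³ m
α₁L₁ = 1.732084×10⁻⁵, α₂L₂ = 6.487324×10⁻⁶ → Δ(αL) = 1.0833516×10⁻⁵ m/K
ΔT = 1.26×10⁻³ / 1.0833516×10⁻⁵ = 116.306 K, so T = 19.7 + 116.306 = 136.006 °C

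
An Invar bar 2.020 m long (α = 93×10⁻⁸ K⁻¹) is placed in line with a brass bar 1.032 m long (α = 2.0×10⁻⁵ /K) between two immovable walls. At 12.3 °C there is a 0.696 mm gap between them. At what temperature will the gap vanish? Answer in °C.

α₁L₁ = 1.8786×10⁻⁶ m/K, α₂L₂ = 2.064×10⁻⁵ m/K → total 2.25186×10⁻⁵ m/K
ΔT = g/(α₁L₁+α₂L₂) = 6.96×10⁻⁴ / 2.25186×10⁻⁵ = 30.908 K
T = 12.3 + 30.908 = 43.208 °C

T = 43.2 °C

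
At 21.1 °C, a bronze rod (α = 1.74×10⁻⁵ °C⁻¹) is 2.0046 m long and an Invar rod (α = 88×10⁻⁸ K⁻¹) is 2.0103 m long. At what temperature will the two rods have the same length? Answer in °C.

T = 193.2 °C

Equal length when α₁L₁ΔT − α₂L₂ΔT = L₂ − L₁ = 5.70×10⁻³ m
α₁L₁ = 3.488004×10⁻⁵, α₂L₂ = 1.769064×10⁻⁶ → Δ(αL) = 3.3110976×10⁻⁵ m/K
ΔT = 5.70×10⁻³ / 3.3110976×10⁻⁵ = 172.148 K, so T = 21.1 + 172.148 = 193.248 °C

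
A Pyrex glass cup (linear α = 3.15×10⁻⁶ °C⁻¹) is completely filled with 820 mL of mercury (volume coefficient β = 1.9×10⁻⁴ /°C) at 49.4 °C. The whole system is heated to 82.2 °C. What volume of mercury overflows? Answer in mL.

4.86 mL

The cup also expands: β_container ≈ 3α = 9.45×10⁻⁶ /K
Net overflow = V₀(β_liq − 3α_cont)ΔT
β − 3α = 1.90×10⁻⁴ − 9.45×10⁻⁶ = 1.8055×10⁻⁴ /K; ΔT = 32.8 K
ΔV = 820 × 1.8055×10⁻⁴ × 32.8 = 4.86 mL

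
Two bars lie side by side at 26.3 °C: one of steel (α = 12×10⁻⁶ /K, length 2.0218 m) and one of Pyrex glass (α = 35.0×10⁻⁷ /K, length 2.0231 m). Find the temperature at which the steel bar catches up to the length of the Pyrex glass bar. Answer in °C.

T = 102.0 °C

Equal length when α₁L₁ΔT − α₂L₂ΔT = L₂ − L₁ = 1.30×10⁻³ m
α₁L₁ = 2.42616×10⁻⁵, α₂L₂ = 7.08085×10⁻⁶ → Δ(αL) = 1.718075×10⁻⁵ m/K
ΔT = 1.30×10⁻³ / 1.718075×10⁻⁵ = 75.666 K, so T = 26.3 + 75.666 = 101.966 °C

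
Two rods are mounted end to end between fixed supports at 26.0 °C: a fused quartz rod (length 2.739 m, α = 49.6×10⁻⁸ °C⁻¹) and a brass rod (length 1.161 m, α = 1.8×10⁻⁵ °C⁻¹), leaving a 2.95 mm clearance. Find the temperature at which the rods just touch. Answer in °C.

α₁L₁ = 1.358544×10⁻⁶ m/K, α₂L₂ = 2.0898×10⁻⁵ m/K → total 2.2256544×10⁻⁵ m/K
ΔT = g/(α₁L₁+α₂L₂) = 2.95×10⁻³ / 2.2256544×10⁻⁵ = 132.55 K
T = 26.0 + 132.55 = 158.55 °C

T = 159 °C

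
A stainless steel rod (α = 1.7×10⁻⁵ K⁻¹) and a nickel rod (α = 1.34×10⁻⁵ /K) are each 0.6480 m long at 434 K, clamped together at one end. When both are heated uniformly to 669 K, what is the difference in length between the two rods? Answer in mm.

0.548 mm

ΔT = 235 K
stainless steel: ΔL = 1.7×10⁻⁵ × 0.6480 m × 235 = 2.5888×10⁻³ m = 2.5888 mm
nickel: ΔL = 1.34×10⁻⁵ × 0.6480 m × 235 = 2.0406×10⁻³ m = 2.0406 mm
difference = 2.5888 − 2.0406 = 0.5482 mm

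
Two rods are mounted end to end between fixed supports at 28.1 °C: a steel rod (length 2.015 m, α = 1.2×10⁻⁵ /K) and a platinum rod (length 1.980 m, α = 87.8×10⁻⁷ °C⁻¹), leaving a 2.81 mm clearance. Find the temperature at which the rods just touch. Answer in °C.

T = 95.7 °C

Gap closes when ΔL₁ + ΔL₂ = 2.81 mm = 2.81×10⁻³ m
(α₁L₁ + α₂L₂)ΔT = g
α₁L₁ + α₂L₂ = 1.2×10⁻⁵×2.015 + 87.8×10⁻⁷×1.980 = 4.15644×10⁻⁵ m/K
ΔT = 2.81×10⁻³ / 4.15644×10⁻⁵ = 67.606 K
T = 28.1 + 67.606 = 95.706 °C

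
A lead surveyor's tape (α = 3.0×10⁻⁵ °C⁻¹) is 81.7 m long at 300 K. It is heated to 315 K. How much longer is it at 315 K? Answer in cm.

ΔL = 3.68 cm

|ΔT| = |315 − 300| = 15 K
ΔL = αL₀ΔT = (3.0×10⁻⁵)(81.7)(15) = 3.68×10⁻² m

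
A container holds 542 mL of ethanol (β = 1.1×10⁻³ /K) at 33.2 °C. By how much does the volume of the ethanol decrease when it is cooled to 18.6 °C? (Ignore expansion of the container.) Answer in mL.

|ΔT| = |18.6 − 33.2| = 14.6 K
ΔV = βV₀ΔT = (1.1×10⁻³)(542)(14.6) = 8.70 mL

ΔV = 8.70 mL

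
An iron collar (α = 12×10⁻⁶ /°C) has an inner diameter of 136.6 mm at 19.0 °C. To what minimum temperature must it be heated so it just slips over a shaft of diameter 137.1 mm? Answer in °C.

Required Δd = 137.1 − 136.6 = 0.5 mm
Δd = αd₀ΔT ⇒ ΔT = Δd/(αd₀) = 0.5 / (12×10⁻⁶ × 136.6) = 305.03 K
T_min = 19.0 + 305.03 = 324.03 °C

T = 324 °C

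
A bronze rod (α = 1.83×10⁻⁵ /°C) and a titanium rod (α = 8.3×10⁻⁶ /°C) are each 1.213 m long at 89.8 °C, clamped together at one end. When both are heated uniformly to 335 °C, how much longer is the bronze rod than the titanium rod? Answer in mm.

2.97 mm

ΔT = 245.2 K
bronze: ΔL = 1.83×10⁻⁵ × 1.213 m × 245.2 = 5.4429×10⁻³ m = 5.4429 mm
titanium: ΔL = 8.3×10⁻⁶ × 1.213 m × 245.2 = 2.4686×10⁻³ m = 2.4686 mm
difference = 5.4429 − 2.4686 = 2.9743 mm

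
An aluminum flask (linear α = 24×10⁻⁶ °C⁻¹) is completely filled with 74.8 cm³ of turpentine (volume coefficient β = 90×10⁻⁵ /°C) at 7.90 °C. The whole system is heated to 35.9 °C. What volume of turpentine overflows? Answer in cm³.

1.73 cm³

The flask also expands: β_container ≈ 3α = 7.2×10⁻⁵ /K
Net overflow = V₀(β_liq − 3α_cont)ΔT
β − 3α = 9.00×10⁻⁴ − 7.2×10⁻⁵ = 8.28×10⁻⁴ /K; ΔT = 28.00 K
ΔV = 74.8 × 8.28×10⁻⁴ × 28.00 = 1.73 cm³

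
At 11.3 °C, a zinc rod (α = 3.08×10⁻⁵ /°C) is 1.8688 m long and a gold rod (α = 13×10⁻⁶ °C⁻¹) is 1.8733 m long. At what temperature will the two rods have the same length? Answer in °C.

L₁(1 + α₁ΔT) = L₂(1 + α₂ΔT) ⇒ ΔT = (L₂ − L₁)/(α₁L₁ − α₂L₂)
L₂ − L₁ = 1.8733 − 1.8688 = 4.50×10⁻³ m
α₁L₁ − α₂L₂ = 3.08×10⁻⁵×1.8688 − 13×10⁻⁶×1.8733 = 3.320614×10⁻⁵ m/K
ΔT = 4.50×10⁻³ / 3.320614×10⁻⁵ = 135.517 K
T = 11.3 + 135.517 = 146.817 °C

T = 146.8 °C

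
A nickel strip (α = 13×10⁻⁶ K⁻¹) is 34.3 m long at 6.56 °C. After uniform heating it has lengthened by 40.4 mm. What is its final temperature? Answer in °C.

ΔL = αL₀ΔT ⇒ ΔT = ΔL / (αL₀)
ΔT = 40.4×10⁻³ m / (13×10⁻⁶ × 34.3 m) = 90.603 K
T = 6.56 + 90.603 = 97.163 °C

T = 97.2 °C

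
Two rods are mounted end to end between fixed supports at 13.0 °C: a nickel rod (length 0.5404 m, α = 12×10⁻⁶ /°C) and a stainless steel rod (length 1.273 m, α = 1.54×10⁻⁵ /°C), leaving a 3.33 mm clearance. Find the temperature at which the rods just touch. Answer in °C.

T = 141 °C

Gap closes when ΔL₁ + ΔL₂ = 3.33 mm = 3.33×10⁻³ m
(α₁L₁ + α₂L₂)ΔT = g
α₁L₁ + α₂L₂ = 12×10⁻⁶×0.5404 + 1.54×10⁻⁵×1.273 = 2.6089×10⁻⁵ m/K
ΔT = 3.33×10⁻³ / 2.6089×10⁻⁵ = 127.64 K
T = 13.0 + 127.64 = 140.64 °C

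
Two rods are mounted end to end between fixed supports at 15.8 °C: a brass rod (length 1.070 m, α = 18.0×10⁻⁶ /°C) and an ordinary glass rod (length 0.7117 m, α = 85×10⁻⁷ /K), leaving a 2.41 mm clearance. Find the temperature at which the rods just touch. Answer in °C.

Gap closes when ΔL₁ + ΔL₂ = 2.41 mm = 2.41×10⁻³ m
(α₁L₁ + α₂L₂)ΔT = g
α₁L₁ + α₂L₂ = 18.0×10⁻⁶×1.070 + 85×10⁻⁷×0.7117 = 2.530945×10⁻⁵ m/K
ΔT = 2.41×10⁻³ / 2.530945×10⁻⁵ = 95.22 K
T = 15.8 + 95.22 = 111.02 °C

T = 111 °C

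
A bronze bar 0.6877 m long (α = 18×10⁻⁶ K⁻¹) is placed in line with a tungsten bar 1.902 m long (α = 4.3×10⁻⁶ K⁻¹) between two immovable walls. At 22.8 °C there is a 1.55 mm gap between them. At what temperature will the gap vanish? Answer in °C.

α₁L₁ = 1.23786×10⁻⁵ m/K, α₂L₂ = 8.1786×10⁻⁶ m/K → total 2.05572×10⁻⁵ m/K
ΔT = g/(α₁L₁+α₂L₂) = 1.55×10⁻³ / 2.05572×10⁻⁵ = 75.399 K
T = 22.8 + 75.399 = 98.199 °C

T = 98.2 °C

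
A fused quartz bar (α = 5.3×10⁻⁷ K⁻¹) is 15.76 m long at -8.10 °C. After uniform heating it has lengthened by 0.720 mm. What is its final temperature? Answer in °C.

ΔL = αL₀ΔT ⇒ ΔT = ΔL / (αL₀)
ΔT = 0.720×10⁻³ m / (5.3×10⁻⁷ × 15.76 m) = 86.199 K
T = -8.10 + 86.199 = 78.099 °C

T = 78.1 °C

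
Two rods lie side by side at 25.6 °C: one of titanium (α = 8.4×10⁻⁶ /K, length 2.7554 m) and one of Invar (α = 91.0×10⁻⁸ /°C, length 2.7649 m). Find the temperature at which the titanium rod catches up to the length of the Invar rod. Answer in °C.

T = 486.1 °C

L₁(1 + α₁ΔT) = L₂(1 + α₂ΔT) ⇒ ΔT = (L₂ − L₁)/(α₁L₁ − α₂L₂)
L₂ − L₁ = 2.7649 − 2.7554 = 9.50×10⁻³ m
α₁L₁ − α₂L₂ = 8.4×10⁻⁶×2.7554 − 91.0×10⁻⁸×2.7649 = 2.0629301×10⁻⁵ m/K
ΔT = 9.50×10⁻³ / 2.0629301×10⁻⁵ = 460.510 K
T = 25.6 + 460.510 = 486.110 °C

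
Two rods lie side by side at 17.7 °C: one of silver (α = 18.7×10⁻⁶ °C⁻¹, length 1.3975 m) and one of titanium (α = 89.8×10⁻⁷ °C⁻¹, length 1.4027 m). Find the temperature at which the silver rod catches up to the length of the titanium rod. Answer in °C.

T = 401.8 °C

L₁(1 + α₁ΔT) = L₂(1 + α₂ΔT) ⇒ ΔT = (L₂ − L₁)/(α₁L₁ − α₂L₂)
L₂ − L₁ = 1.4027 − 1.3975 = 5.20×10⁻³ m
α₁L₁ − α₂L₂ = 18.7×10⁻⁶×1.3975 − 89.8×10⁻⁷×1.4027 = 1.3537004×10⁻⁵ m/K
ΔT = 5.20×10⁻³ / 1.3537004×10⁻⁵ = 384.132 K
T = 17.7 + 384.132 = 401.832 °C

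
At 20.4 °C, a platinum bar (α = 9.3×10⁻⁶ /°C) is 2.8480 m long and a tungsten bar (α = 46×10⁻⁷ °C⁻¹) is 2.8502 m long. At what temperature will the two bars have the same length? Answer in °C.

L₁(1 + α₁ΔT) = L₂(1 + α₂ΔT) ⇒ ΔT = (L₂ − L₁)/(α₁L₁ − α₂L₂)
L₂ − L₁ = 2.8502 − 2.8480 = 2.20×10⁻³ m
α₁L₁ − α₂L₂ = 9.3×10⁻⁶×2.8480 − 46×10⁻⁷×2.8502 = 1.337548×10⁻⁵ m/K
ΔT = 2.20×10⁻³ / 1.337548×10⁻⁵ = 164.480 K
T = 20.4 + 164.480 = 184.880 °C

T = 184.9 °C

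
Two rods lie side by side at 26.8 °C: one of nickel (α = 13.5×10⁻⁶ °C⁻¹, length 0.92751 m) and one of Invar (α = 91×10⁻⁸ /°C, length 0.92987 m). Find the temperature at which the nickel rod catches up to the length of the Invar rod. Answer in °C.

T = 228.9 °C

L₁(1 + α₁ΔT) = L₂(1 + α₂ΔT) ⇒ ΔT = (L₂ − L₁)/(α₁L₁ − α₂L₂)
L₂ − L₁ = 0.92987 − 0.92751 = 2.36×10⁻³ m
α₁L₁ − α₂L₂ = 13.5×10⁻⁶×0.92751 − 91×10⁻⁸×0.92987 = 1.16752033×10⁻⁵ m/K
ΔT = 2.36×10⁻³ / 1.16752033×10⁻⁵ = 202.138 K
T = 26.8 + 202.138 = 228.938 °C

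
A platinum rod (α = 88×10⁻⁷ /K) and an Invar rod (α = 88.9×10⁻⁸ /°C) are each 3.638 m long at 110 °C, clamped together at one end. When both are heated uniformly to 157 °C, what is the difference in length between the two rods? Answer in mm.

1.35 mm

ΔT = 47 K
platinum: ΔL = 88×10⁻⁷ × 3.638 m × 47 = 1.5047×10⁻³ m = 1.5047 mm
Invar: ΔL = 88.9×10⁻⁸ × 3.638 m × 47 = 1.5201×10⁻⁴ m = 0.15201 mm
difference = 1.5047 − 0.15201 = 1.35269 mm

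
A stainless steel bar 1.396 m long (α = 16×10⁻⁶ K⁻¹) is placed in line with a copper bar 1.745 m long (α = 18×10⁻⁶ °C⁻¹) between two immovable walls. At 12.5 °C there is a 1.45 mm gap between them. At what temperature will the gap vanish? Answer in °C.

Gap closes when ΔL₁ + ΔL₂ = 1.45 mm = 1.45×10⁻³ m
(α₁L₁ + α₂L₂)ΔT = g
α₁L₁ + α₂L₂ = 16×10⁻⁶×1.396 + 18×10⁻⁶×1.745 = 5.3746×10⁻⁵ m/K
ΔT = 1.45×10⁻³ / 5.3746×10⁻⁵ = 26.979 K
T = 12.5 + 26.979 = 39.479 °C

T = 39.5 °C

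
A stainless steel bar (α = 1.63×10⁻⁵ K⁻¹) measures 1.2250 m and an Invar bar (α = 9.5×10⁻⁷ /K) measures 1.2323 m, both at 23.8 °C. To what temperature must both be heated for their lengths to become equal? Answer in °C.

T = 412.2 °C

Equal length when α₁L₁ΔT − α₂L₂ΔT = L₂ − L₁ = 7.30×10⁻³ m
α₁L₁ = 1.99675×10⁻⁵, α₂L₂ = 1.170685×10⁻⁶ → Δ(αL) = 1.8796815×10⁻⁵ m/K
ΔT = 7.30×10⁻³ / 1.8796815×10⁻⁵ = 388.364 K, so T = 23.8 + 388.364 = 412.164 °C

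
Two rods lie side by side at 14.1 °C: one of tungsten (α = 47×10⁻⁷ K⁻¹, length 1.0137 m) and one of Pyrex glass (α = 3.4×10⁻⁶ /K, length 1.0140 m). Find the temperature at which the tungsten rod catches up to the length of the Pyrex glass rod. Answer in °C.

T = 241.9 °C

L₁(1 + α₁ΔT) = L₂(1 + α₂ΔT) ⇒ ΔT = (L₂ − L₁)/(α₁L₁ − α₂L₂)
L₂ − L₁ = 1.0140 − 1.0137 = 3.00×10⁻⁴ m
α₁L₁ − α₂L₂ = 47×10⁻⁷×1.0137 − 3.4×10⁻⁶×1.0140 = 1.31679×10⁻⁶ m/K
ΔT = 3.00×10⁻⁴ / 1.31679×10⁻⁶ = 227.827 K
T = 14.1 + 227.827 = 241.927 °C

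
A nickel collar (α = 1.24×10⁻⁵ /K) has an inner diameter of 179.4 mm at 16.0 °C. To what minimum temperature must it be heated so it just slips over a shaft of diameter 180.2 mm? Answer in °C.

Required Δd = 180.2 − 179.4 = 0.8 mm
Δd = αd₀ΔT ⇒ ΔT = Δd/(αd₀) = 0.8 / (1.24×10⁻⁵ × 179.4) = 359.62 K
T_min = 16.0 + 359.62 = 375.62 °C

T = 376 °C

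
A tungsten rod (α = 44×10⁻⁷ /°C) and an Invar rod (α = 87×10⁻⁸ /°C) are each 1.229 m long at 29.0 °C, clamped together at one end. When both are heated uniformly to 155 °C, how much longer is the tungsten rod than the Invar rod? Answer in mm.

ΔT = 126.0 K
tungsten: ΔL = 44×10⁻⁷ × 1.229 m × 126.0 = 6.8136×10⁻⁴ m = 0.68136 mm
Invar: ΔL = 87×10⁻⁸ × 1.229 m × 126.0 = 1.3472×10⁻⁴ m = 0.13472 mm
difference = 0.68136 − 0.13472 = 0.54664 mm

0.547 mm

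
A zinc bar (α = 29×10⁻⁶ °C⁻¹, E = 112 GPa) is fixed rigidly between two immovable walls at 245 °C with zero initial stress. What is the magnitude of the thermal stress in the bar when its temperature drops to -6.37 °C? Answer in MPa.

Fully constrained: the free strain ε = αΔT is blocked, so σ = Eε = EαΔT.
|ΔT| = 251.37 K
σ = 112×10⁹ × 29×10⁻⁶ × 251.37 = 8.16×10⁸ Pa

σ = 816 MPa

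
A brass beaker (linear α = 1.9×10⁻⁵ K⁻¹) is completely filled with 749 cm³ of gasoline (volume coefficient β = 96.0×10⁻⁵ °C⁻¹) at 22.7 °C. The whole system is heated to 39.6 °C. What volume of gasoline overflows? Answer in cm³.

11.4 cm³

The beaker also expands: β_container ≈ 3α = 5.7×10⁻⁵ /K
Net overflow = V₀(β_liq − 3α_cont)ΔT
β − 3α = 9.60×10⁻⁴ − 5.7×10⁻⁵ = 9.03×10⁻⁴ /K; ΔT = 16.9 K
ΔV = 749 × 9.03×10⁻⁴ × 16.9 = 11.4 cm³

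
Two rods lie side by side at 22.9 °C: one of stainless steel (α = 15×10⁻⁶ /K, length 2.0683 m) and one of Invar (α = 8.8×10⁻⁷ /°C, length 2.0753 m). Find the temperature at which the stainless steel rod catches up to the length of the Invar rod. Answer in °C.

T = 262.6 °C

L₁(1 + α₁ΔT) = L₂(1 + α₂ΔT) ⇒ ΔT = (L₂ − L₁)/(α₁L₁ − α₂L₂)
L₂ − L₁ = 2.0753 − 2.0683 = 7.00×10⁻³ m
α₁L₁ − α₂L₂ = 15×10⁻⁶×2.0683 − 8.8×10⁻⁷×2.0753 = 2.9198236×10⁻⁵ m/K
ΔT = 7.00×10⁻³ / 2.9198236×10⁻⁵ = 239.741 K
T = 22.9 + 239.741 = 262.641 °C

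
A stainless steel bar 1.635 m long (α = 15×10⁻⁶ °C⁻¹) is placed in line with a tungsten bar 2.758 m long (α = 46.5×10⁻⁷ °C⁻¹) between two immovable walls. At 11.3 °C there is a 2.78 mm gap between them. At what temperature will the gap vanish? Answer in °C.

α₁L₁ = 2.4525×10⁻⁵ m/K, α₂L₂ = 1.28247×10⁻⁵ m/K → total 3.73497×10⁻⁵ m/K
ΔT = g/(α₁L₁+α₂L₂) = 2.78×10⁻³ / 3.73497×10⁻⁵ = 74.432 K
T = 11.3 + 74.432 = 85.732 °C

T = 85.7 °C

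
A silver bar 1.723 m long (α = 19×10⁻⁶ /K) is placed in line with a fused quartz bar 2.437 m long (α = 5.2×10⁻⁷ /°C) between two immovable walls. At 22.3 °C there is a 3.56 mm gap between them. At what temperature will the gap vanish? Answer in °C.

T = 127 °C

α₁L₁ = 3.2737×10⁻⁵ m/K, α₂L₂ = 1.26724×10⁻⁶ m/K → total 3.400424×10⁻⁵ m/K
ΔT = g/(α₁L₁+α₂L₂) = 3.56×10⁻³ / 3.400424×10⁻⁵ = 104.69 K
T = 22.3 + 104.69 = 126.99 °C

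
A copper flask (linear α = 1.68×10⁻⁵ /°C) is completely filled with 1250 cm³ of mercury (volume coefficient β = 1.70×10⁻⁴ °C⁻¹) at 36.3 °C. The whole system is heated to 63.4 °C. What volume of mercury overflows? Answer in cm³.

The flask also expands: β_container ≈ 3α = 5.04×10⁻⁵ /K
Net overflow = V₀(β_liq − 3α_cont)ΔT
β − 3α = 1.70×10⁻⁴ − 5.04×10⁻⁵ = 1.196×10⁻⁴ /K; ΔT = 27.1 K
ΔV = 1250 × 1.196×10⁻⁴ × 27.1 = 4.05 cm³

4.05 cm³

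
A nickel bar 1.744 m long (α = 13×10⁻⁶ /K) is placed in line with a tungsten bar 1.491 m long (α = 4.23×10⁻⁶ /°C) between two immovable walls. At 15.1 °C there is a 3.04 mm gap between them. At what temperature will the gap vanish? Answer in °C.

α₁L₁ = 2.2672×10⁻⁵ m/K, α₂L₂ = 6.30693×10⁻⁶ m/K → total 2.897893×10⁻⁵ m/K
ΔT = g/(α₁L₁+α₂L₂) = 3.04×10⁻³ / 2.897893×10⁻⁵ = 104.90 K
T = 15.1 + 104.90 = 120.00 °C

T = 120 °C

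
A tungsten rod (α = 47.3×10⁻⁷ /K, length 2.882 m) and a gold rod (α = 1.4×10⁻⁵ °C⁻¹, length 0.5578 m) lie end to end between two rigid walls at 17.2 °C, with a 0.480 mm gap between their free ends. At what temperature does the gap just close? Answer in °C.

T = 39.6 °C

α₁L₁ = 1.363186×10⁻⁵ m/K, α₂L₂ = 7.8092×10⁻⁶ m/K → total 2.144106×10⁻⁵ m/K
ΔT = g/(α₁L₁+α₂L₂) = 4.80×10⁻⁴ / 2.144106×10⁻⁵ = 22.387 K
T = 17.2 + 22.387 = 39.587 °C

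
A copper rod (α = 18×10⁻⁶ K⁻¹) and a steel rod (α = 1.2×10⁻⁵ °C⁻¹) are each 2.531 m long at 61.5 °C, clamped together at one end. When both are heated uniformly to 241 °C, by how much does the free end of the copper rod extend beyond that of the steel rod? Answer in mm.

2.73 mm

ΔT = 179.5 K
copper: ΔL = 18×10⁻⁶ × 2.531 m × 179.5 = 8.1777×10⁻³ m = 8.1777 mm
steel: ΔL = 1.2×10⁻⁵ × 2.531 m × 179.5 = 5.4518×10⁻³ m = 5.4518 mm
difference = 8.1777 − 5.4518 = 2.7259 mm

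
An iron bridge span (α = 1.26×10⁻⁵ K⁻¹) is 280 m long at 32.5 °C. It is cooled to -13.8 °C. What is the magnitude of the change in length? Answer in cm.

|ΔT| = |-13.8 − 32.5| = 46.3 K
ΔL = αL₀ΔT = (1.26×10⁻⁵)(280)(46.3) = 1.63×10⁻¹ m

ΔL = 16.3 cm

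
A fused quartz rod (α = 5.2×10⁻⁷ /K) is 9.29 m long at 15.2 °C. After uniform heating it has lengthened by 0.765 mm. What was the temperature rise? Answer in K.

ΔL = αL₀ΔT ⇒ ΔT = ΔL / (αL₀)
ΔT = 0.765×10⁻³ m / (5.2×10⁻⁷ × 9.29 m) = 158.36 K

ΔT = 158 K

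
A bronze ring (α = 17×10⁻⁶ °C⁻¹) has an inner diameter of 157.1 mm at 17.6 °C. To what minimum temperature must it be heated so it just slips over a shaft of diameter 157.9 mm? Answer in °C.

T = 317 °C

Required Δd = 157.9 − 157.1 = 0.8 mm
Δd = αd₀ΔT ⇒ ΔT = Δd/(αd₀) = 0.8 / (17×10⁻⁶ × 157.1) = 299.55 K
T_min = 17.6 + 299.55 = 317.15 °C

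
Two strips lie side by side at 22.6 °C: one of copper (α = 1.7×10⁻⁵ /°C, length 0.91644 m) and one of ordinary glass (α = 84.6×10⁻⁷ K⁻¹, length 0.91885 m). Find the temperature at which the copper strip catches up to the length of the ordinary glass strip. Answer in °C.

T = 331.3 °C

L₁(1 + α₁ΔT) = L₂(1 + α₂ΔT) ⇒ ΔT = (L₂ − L₁)/(α₁L₁ − α₂L₂)
L₂ − L₁ = 0.91885 − 0.91644 = 2.41×10⁻³ m
α₁L₁ − α₂L₂ = 1.7×10⁻⁵×0.91644 − 84.6×10⁻⁷×0.91885 = 7.806009×10⁻⁶ m/K
ΔT = 2.41×10⁻³ / 7.806009×10⁻⁶ = 308.737 K
T = 22.6 + 308.737 = 331.337 °C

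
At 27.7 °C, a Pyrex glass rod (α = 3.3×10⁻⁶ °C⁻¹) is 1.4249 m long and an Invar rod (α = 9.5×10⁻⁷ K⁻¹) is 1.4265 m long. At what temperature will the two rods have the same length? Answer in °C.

T = 505.7 °C

L₁(1 + α₁ΔT) = L₂(1 + α₂ΔT) ⇒ ΔT = (L₂ − L₁)/(α₁L₁ − α₂L₂)
L₂ − L₁ = 1.4265 − 1.4249 = 1.60×10⁻³ m
α₁L₁ − α₂L₂ = 3.3×10⁻⁶×1.4249 − 9.5×10⁻⁷×1.4265 = 3.346995×10⁻⁶ m/K
ΔT = 1.60×10⁻³ / 3.346995×10⁻⁶ = 478.041 K
T = 27.7 + 478.041 = 505.741 °C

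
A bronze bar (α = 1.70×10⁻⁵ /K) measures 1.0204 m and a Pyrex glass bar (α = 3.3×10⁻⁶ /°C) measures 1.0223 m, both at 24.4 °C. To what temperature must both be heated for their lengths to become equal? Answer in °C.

L₁(1 + α₁ΔT) = L₂(1 + α₂ΔT) ⇒ ΔT = (L₂ − L₁)/(α₁L₁ − α₂L₂)
L₂ − L₁ = 1.0223 − 1.0204 = 1.90×10⁻³ m
α₁L₁ − α₂L₂ = 1.70×10⁻⁵×1.0204 − 3.3×10⁻⁶×1.0223 = 1.397321×10⁻⁵ m/K
ΔT = 1.90×10⁻³ / 1.397321×10⁻⁵ = 135.974 K
T = 24.4 + 135.974 = 160.374 °C

T = 160.4 °C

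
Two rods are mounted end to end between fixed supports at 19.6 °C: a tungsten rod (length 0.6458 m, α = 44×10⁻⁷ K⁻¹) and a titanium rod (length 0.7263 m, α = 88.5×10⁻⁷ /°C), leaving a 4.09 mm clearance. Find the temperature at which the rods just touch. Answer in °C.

α₁L₁ = 2.84152×10⁻⁶ m/K, α₂L₂ = 6.427755×10⁻⁶ m/K → total 9.269275×10⁻⁶ m/K
ΔT = g/(α₁L₁+α₂L₂) = 4.09×10⁻³ / 9.269275×10⁻⁶ = 441.24 K
T = 19.6 + 441.24 = 460.84 °C

T = 461 °C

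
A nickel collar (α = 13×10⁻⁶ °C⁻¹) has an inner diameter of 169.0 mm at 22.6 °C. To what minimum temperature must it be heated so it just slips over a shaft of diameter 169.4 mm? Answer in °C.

Required Δd = 169.4 − 169.0 = 0.4 mm
Δd = αd₀ΔT ⇒ ΔT = Δd/(αd₀) = 0.4 / (13×10⁻⁶ × 169.0) = 182.07 K
T_min = 22.6 + 182.07 = 204.67 °C

T = 205 °C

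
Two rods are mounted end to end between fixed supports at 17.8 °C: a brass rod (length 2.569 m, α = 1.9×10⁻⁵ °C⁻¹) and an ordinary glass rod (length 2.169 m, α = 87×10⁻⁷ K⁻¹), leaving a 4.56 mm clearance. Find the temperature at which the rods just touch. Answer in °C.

T = 85.2 °C

α₁L₁ = 4.8811×10⁻⁵ m/K, α₂L₂ = 1.88703×10⁻⁵ m/K → total 6.76813×10⁻⁵ m/K
ΔT = g/(α₁L₁+α₂L₂) = 4.56×10⁻³ / 6.76813×10⁻⁵ = 67.375 K
T = 17.8 + 67.375 = 85.175 °C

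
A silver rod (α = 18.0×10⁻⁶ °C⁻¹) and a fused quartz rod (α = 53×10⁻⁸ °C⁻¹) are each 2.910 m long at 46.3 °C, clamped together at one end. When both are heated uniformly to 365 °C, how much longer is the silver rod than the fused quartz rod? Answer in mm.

16.2 mm

ΔT = 318.7 K
silver: ΔL = 18.0×10⁻⁶ × 2.910 m × 318.7 = 1.6694×10⁻² m = 16.694 mm
fused quartz: ΔL = 53×10⁻⁸ × 2.910 m × 318.7 = 4.9153×10⁻⁴ m = 0.49153 mm
difference = 16.694 − 0.49153 = 16.20247 mm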